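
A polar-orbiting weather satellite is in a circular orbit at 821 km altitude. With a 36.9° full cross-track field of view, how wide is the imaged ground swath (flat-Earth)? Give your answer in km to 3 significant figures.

548 km

Half-angle = 36.9°/2 = 18.45°.
Swath width ≈ 2h·tan(θ/2) = 2 × 821 × tan(18.45°) = 547.8 km.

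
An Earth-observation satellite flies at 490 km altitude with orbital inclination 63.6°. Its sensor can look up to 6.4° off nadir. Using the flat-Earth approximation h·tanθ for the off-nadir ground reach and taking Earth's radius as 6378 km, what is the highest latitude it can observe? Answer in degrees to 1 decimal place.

64.1°

For a prograde orbit the ground track reaches latitude ±i = ±63.6°.
Sensor half-swath on the ground ≈ 490·tan(6.4°) = 55 km = 0.49° of latitude.
Maximum observable latitude ≈ 63.6 + 0.49 = 64.1°.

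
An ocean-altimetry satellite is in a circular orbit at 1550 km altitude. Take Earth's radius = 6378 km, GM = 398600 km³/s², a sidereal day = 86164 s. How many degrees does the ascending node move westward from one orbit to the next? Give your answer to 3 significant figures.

29.4°

Semi-major axis a = 6378 + 1550 = 7928 km. Period T = 2π√(a³/μ) = 2π√(7928³/398600) = 7025.2 s = 117.09 min.
During one orbit Earth rotates (7025.2 / 86164) × 360° = 29.35°.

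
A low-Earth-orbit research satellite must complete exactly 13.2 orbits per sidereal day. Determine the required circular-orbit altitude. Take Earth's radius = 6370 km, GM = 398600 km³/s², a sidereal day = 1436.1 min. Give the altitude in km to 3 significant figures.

Required period T = 86166 / 13.2 = 6527.7 s.
From T = 2π√(a³/μ): a = (μ T²/4π²)^(1/3) = (398600 × 6527.7² / 4π²)^(1/3) = 7549 km.
Altitude h = a − R = 7549 − 6370 = 1179 km.

1180 km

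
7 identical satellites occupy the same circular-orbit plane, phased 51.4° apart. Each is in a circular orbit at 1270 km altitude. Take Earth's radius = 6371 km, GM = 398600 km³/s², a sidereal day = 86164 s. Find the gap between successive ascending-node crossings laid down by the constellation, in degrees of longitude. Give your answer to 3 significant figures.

Semi-major axis a = 6371 + 1270 = 7641 km. Period T = 2π√(a³/μ) = 2π√(7641³/398600) = 6647.2 s = 110.79 min.
Single-satellite node shift = (6647.2/86164) × 360° = 27.77°.
With 7 satellites evenly phased, successive equator crossings are 27.77/7 = 3.967° apart.

3.97°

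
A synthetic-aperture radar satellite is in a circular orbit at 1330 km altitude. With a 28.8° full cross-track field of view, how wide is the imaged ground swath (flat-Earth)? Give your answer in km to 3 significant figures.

683 km

Half-angle = 28.8°/2 = 14.4°.
Swath width ≈ 2h·tan(θ/2) = 2 × 1330 × tan(14.4°) = 683.0 km.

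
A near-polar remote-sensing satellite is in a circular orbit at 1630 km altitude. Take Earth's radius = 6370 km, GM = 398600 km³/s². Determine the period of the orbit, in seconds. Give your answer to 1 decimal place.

7121.1 seconds

Semi-major axis a = 6370 + 1630 = 8000 km. Period T = 2π√(a³/μ) = 2π√(8000³/398600) = 7121.1 s = 118.68 min.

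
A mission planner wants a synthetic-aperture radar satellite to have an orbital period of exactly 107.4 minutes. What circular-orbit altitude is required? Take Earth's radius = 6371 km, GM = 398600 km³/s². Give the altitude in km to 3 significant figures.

1110 km

T = 107.4 min = 6444.0 s.
From T = 2π√(a³/μ): a = (μ T²/4π²)^(1/3) = (398600 × 6444.0² / 4π²)^(1/3) = 7485 km.
Altitude h = a − R = 7485 − 6371 = 1114 km.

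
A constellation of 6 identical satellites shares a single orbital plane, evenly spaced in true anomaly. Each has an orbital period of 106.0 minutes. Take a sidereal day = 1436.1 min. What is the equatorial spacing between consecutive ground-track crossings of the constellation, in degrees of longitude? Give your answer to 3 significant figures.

4.43°

T = 106.0 min = 6360.0 s.
Single-satellite node shift = (6360.0/86166) × 360° = 26.57°.
With 6 satellites evenly phased, successive equator crossings are 26.57/6 = 4.429° apart.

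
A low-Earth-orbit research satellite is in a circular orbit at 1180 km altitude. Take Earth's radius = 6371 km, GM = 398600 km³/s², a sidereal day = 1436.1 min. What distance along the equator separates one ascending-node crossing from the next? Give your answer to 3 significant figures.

3030 km

Semi-major axis a = 6371 + 1180 = 7551 km. Period T = 2π√(a³/μ) = 2π√(7551³/398600) = 6530.1 s = 108.83 min.
During one orbit Earth rotates (6530.1 / 86166) × 360° = 27.28°.
At the equator that is 27.28° × (2π·6371/360) km/° = 27.28 × 111.2 = 3034 km.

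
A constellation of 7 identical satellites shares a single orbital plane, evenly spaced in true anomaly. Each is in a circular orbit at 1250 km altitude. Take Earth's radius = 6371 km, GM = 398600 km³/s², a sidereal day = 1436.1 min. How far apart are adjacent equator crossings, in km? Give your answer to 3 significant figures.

439 km

Semi-major axis a = 6371 + 1250 = 7621 km. Period T = 2π√(a³/μ) = 2π√(7621³/398600) = 6621.1 s = 110.35 min.
Single-satellite node shift = (6621.1/86166) × 360° = 27.66°.
With 7 satellites evenly phased, successive equator crossings are 27.66/7 = 3.952° apart.
That is 3.952 × 111.2 = 439 km at the equator.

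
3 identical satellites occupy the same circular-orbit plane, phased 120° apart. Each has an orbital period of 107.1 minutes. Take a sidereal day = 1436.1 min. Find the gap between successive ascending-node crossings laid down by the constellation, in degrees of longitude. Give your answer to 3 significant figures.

T = 107.1 min = 6426.0 s.
Single-satellite node shift = (6426.0/86166) × 360° = 26.85°.
With 3 satellites evenly phased, successive equator crossings are 26.85/3 = 8.949° apart.

8.95°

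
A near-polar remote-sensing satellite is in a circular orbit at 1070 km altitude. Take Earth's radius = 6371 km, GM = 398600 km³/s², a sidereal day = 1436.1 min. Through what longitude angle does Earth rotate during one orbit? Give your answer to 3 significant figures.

26.7°

Semi-major axis a = 6371 + 1070 = 7441 km. Period T = 2π√(a³/μ) = 2π√(7441³/398600) = 6387.9 s = 106.47 min.
During one orbit Earth rotates (6387.9 / 86166) × 360° = 26.69°.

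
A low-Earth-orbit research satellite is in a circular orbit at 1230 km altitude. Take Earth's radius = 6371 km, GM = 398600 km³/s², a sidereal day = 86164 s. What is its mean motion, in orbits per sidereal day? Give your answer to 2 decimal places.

13.06

Semi-major axis a = 6371 + 1230 = 7601 km. Period T = 2π√(a³/μ) = 2π√(7601³/398600) = 6595.0 s = 109.92 min.
Orbits per sidereal day = 86164 / 6595.0 = 13.065.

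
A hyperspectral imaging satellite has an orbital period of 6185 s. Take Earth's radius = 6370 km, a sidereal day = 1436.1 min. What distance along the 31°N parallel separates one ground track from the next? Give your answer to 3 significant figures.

Node shift per orbit = (6185.0/86166) × 360° = 25.84°.
Equatorial spacing = 25.84 × 111.2 km/° = 2873 km.
At 31° latitude, spacing = 2873 × cos(31°) = 2463 km.

2460 km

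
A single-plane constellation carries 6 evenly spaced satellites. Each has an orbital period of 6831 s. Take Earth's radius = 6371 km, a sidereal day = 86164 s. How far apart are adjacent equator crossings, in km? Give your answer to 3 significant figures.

Single-satellite node shift = (6831.0/86164) × 360° = 28.54°.
With 6 satellites evenly phased, successive equator crossings are 28.54/6 = 4.757° apart.
That is 4.757 × 111.2 = 529 km at the equator.

529 km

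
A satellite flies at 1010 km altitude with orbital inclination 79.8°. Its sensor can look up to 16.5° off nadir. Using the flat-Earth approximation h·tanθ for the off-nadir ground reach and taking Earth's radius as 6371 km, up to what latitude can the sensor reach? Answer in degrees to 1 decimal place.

For a prograde orbit the ground track reaches latitude ±i = ±79.8°.
Sensor half-swath on the ground ≈ 1010·tan(16.5°) = 299 km = 2.69° of latitude.
Maximum observable latitude ≈ 79.8 + 2.69 = 82.5°.

82.5°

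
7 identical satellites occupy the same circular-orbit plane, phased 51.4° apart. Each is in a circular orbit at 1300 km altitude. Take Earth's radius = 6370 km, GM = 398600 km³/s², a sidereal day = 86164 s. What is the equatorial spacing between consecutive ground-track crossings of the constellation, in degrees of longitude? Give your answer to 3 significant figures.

Semi-major axis a = 6370 + 1300 = 7670 km. Period T = 2π√(a³/μ) = 2π√(7670³/398600) = 6685.0 s = 111.42 min.
Single-satellite node shift = (6685.0/86164) × 360° = 27.93°.
With 7 satellites evenly phased, successive equator crossings are 27.93/7 = 3.990° apart.

3.99°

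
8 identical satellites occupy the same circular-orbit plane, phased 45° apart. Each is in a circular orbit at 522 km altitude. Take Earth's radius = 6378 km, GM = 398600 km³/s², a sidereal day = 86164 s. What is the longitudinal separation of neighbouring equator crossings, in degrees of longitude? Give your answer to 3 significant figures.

2.98°

Semi-major axis a = 6378 + 522 = 6900 km. Period T = 2π√(a³/μ) = 2π√(6900³/398600) = 5704.1 s = 95.07 min.
Single-satellite node shift = (5704.1/86164) × 360° = 23.83°.
With 8 satellites evenly phased, successive equator crossings are 23.83/8 = 2.979° apart.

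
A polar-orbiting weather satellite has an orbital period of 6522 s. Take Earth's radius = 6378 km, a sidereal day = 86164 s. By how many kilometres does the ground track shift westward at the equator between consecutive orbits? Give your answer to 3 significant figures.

3030 km

During one orbit Earth rotates (6522.0 / 86164) × 360° = 27.25°.
At the equator that is 27.25° × (2π·6378/360) km/° = 27.25 × 111.3 = 3033 km.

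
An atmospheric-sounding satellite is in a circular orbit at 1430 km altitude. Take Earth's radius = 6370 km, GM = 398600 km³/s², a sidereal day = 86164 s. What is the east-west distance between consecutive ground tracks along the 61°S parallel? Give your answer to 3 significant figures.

1540 km

Semi-major axis a = 6370 + 1430 = 7800 km. Period T = 2π√(a³/μ) = 2π√(7800³/398600) = 6855.7 s = 114.26 min.
Node shift per orbit = (6855.7/86164) × 360° = 28.64°.
Equatorial spacing = 28.64 × 111.2 km/° = 3185 km.
At 61° latitude, spacing = 3185 × cos(61°) = 1544 km.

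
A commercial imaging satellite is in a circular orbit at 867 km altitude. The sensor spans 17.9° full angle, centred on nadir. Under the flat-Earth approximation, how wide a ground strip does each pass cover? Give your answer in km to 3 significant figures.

Half-angle = 17.9°/2 = 8.95°.
Swath width ≈ 2h·tan(θ/2) = 2 × 867 × tan(8.95°) = 273.1 km.

273 km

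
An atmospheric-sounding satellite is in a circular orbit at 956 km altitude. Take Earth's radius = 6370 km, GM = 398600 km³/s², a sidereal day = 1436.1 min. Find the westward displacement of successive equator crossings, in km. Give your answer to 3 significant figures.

Semi-major axis a = 6370 + 956 = 7326 km. Period T = 2π√(a³/μ) = 2π√(7326³/398600) = 6240.4 s = 104.01 min.
During one orbit Earth rotates (6240.4 / 86166) × 360° = 26.07°.
At the equator that is 26.07° × (2π·6370/360) km/° = 26.07 × 111.2 = 2899 km.

2900 km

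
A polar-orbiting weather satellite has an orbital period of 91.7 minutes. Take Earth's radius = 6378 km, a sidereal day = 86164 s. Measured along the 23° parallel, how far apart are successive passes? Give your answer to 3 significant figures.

2360 km

T = 91.7 min = 5502.0 s.
Node shift per orbit = (5502.0/86164) × 360° = 22.99°.
Equatorial spacing = 22.99 × 111.3 km/° = 2559 km.
At 23° latitude, spacing = 2559 × cos(23°) = 2356 km.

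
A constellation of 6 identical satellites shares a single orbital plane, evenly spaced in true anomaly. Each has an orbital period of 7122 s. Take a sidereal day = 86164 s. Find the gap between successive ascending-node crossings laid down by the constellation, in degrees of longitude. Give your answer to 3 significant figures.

Single-satellite node shift = (7122.0/86164) × 360° = 29.76°.
With 6 satellites evenly phased, successive equator crossings are 29.76/6 = 4.959° apart.

4.96°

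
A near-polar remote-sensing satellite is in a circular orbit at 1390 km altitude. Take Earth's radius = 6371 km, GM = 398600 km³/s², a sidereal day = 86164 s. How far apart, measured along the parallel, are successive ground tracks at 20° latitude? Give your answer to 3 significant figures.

2970 km

Semi-major axis a = 6371 + 1390 = 7761 km. Period T = 2π√(a³/μ) = 2π√(7761³/398600) = 6804.4 s = 113.41 min.
Node shift per orbit = (6804.4/86164) × 360° = 28.43°.
Equatorial spacing = 28.43 × 111.2 km/° = 3161 km.
At 20° latitude, spacing = 3161 × cos(20°) = 2971 km.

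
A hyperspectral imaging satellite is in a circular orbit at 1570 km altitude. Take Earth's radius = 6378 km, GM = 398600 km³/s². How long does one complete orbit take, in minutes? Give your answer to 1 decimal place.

Semi-major axis a = 6378 + 1570 = 7948 km. Period T = 2π√(a³/μ) = 2π√(7948³/398600) = 7051.8 s = 117.53 min.

117.5 min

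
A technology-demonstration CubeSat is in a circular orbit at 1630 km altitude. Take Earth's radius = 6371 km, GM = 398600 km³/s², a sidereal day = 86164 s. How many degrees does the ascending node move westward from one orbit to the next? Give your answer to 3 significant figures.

29.8°

Semi-major axis a = 6371 + 1630 = 8001 km. Period T = 2π√(a³/μ) = 2π√(8001³/398600) = 7122.4 s = 118.71 min.
During one orbit Earth rotates (7122.4 / 86164) × 360° = 29.76°.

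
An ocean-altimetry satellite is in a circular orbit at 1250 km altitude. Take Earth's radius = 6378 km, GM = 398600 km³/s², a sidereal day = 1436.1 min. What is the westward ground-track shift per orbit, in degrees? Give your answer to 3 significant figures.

27.7°

Semi-major axis a = 6378 + 1250 = 7628 km. Period T = 2π√(a³/μ) = 2π√(7628³/398600) = 6630.2 s = 110.50 min.
During one orbit Earth rotates (6630.2 / 86166) × 360° = 27.70°.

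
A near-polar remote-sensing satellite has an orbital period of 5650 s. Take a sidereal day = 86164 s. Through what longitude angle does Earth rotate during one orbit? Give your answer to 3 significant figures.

23.6°

During one orbit Earth rotates (5650.0 / 86164) × 360° = 23.61°.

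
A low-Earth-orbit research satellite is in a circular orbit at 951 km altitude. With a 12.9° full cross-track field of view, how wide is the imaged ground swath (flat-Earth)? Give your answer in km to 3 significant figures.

215 km

Half-angle = 12.9°/2 = 6.45°.
Swath width ≈ 2h·tan(θ/2) = 2 × 951 × tan(6.45°) = 215.0 km.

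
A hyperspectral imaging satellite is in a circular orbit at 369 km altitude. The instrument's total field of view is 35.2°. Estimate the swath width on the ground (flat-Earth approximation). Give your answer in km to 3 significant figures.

234 km

Half-angle = 35.2°/2 = 17.6°.
Swath width ≈ 2h·tan(θ/2) = 2 × 369 × tan(17.6°) = 234.1 km.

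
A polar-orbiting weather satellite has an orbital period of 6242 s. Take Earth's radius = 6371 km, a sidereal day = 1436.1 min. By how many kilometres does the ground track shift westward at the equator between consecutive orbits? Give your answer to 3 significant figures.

During one orbit Earth rotates (6242.0 / 86166) × 360° = 26.08°.
At the equator that is 26.08° × (2π·6371/360) km/° = 26.08 × 111.2 = 2900 km.

2900 km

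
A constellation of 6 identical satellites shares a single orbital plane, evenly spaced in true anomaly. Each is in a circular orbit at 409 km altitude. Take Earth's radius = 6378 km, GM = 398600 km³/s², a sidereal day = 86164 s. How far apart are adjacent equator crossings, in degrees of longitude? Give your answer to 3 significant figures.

3.87°

Semi-major axis a = 6378 + 409 = 6787 km. Period T = 2π√(a³/μ) = 2π√(6787³/398600) = 5564.5 s = 92.74 min.
Single-satellite node shift = (5564.5/86164) × 360° = 23.25°.
With 6 satellites evenly phased, successive equator crossings are 23.25/6 = 3.875° apart.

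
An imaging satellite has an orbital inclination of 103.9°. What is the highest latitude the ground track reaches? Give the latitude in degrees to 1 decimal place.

76.1°

Retrograde orbit: the ground track reaches ±(180° − i) = ±(180 − 103.9) = ±76.1°.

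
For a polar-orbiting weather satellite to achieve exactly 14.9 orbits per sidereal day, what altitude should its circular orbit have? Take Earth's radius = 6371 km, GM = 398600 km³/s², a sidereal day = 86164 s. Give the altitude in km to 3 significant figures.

Required period T = 86164 / 14.9 = 5782.8 s.
From T = 2π√(a³/μ): a = (μ T²/4π²)^(1/3) = (398600 × 5782.8² / 4π²)^(1/3) = 6963 km.
Altitude h = a − R = 6963 − 6371 = 592 km.

592 km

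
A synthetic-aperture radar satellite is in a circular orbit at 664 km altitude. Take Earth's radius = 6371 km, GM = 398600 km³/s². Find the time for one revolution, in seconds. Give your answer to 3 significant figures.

Semi-major axis a = 6371 + 664 = 7035 km. Period T = 2π√(a³/μ) = 2π√(7035³/398600) = 5872.3 s = 97.87 min.

5870 seconds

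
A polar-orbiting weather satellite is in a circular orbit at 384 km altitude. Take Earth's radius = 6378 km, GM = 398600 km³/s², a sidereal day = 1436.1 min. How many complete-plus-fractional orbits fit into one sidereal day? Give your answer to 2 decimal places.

15.57

Semi-major axis a = 6378 + 384 = 6762 km. Period T = 2π√(a³/μ) = 2π√(6762³/398600) = 5533.8 s = 92.23 min.
Orbits per sidereal day = 86166 / 5533.8 = 15.571.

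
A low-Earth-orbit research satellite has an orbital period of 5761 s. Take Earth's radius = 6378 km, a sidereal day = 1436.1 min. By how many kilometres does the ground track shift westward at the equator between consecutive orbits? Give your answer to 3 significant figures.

During one orbit Earth rotates (5761.0 / 86166) × 360° = 24.07°.
At the equator that is 24.07° × (2π·6378/360) km/° = 24.07 × 111.3 = 2679 km.

2680 km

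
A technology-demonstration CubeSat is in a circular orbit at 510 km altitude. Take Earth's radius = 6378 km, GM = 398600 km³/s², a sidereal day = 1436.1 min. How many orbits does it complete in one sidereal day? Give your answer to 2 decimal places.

Semi-major axis a = 6378 + 510 = 6888 km. Period T = 2π√(a³/μ) = 2π√(6888³/398600) = 5689.2 s = 94.82 min.
Orbits per sidereal day = 86166 / 5689.2 = 15.146.

15.15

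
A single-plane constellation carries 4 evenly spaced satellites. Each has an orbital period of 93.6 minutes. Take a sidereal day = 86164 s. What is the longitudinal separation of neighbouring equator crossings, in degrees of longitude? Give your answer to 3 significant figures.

5.87°

T = 93.6 min = 5616.0 s.
Single-satellite node shift = (5616.0/86164) × 360° = 23.46°.
With 4 satellites evenly phased, successive equator crossings are 23.46/4 = 5.866° apart.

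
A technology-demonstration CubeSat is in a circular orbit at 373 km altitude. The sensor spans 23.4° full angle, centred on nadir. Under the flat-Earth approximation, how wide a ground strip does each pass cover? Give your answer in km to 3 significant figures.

Half-angle = 23.4°/2 = 11.7°.
Swath width ≈ 2h·tan(θ/2) = 2 × 373 × tan(11.7°) = 154.5 km.

154 km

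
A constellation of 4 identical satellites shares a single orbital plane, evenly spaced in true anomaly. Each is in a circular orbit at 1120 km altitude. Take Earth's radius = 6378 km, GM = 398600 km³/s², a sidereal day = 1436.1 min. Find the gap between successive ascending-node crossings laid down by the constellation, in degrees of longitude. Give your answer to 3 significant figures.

6.75°

Semi-major axis a = 6378 + 1120 = 7498 km. Period T = 2π√(a³/μ) = 2π√(7498³/398600) = 6461.4 s = 107.69 min.
Single-satellite node shift = (6461.4/86166) × 360° = 27.00°.
With 4 satellites evenly phased, successive equator crossings are 27.00/4 = 6.749° apart.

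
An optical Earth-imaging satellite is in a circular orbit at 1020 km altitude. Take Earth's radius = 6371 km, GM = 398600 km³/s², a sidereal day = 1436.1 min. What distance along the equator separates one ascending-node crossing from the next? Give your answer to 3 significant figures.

Semi-major axis a = 6371 + 1020 = 7391 km. Period T = 2π√(a³/μ) = 2π√(7391³/398600) = 6323.6 s = 105.39 min.
During one orbit Earth rotates (6323.6 / 86166) × 360° = 26.42°.
At the equator that is 26.42° × (2π·6371/360) km/° = 26.42 × 111.2 = 2938 km.

2940 km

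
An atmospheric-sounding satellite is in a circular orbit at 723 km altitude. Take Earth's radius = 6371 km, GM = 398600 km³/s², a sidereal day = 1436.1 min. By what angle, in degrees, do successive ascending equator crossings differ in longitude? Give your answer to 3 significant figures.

Semi-major axis a = 6371 + 723 = 7094 km. Period T = 2π√(a³/μ) = 2π√(7094³/398600) = 5946.3 s = 99.11 min.
During one orbit Earth rotates (5946.3 / 86166) × 360° = 24.84°.

24.8°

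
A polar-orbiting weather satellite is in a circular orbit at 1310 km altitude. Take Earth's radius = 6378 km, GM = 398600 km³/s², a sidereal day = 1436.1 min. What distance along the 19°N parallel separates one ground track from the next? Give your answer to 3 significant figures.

Semi-major axis a = 6378 + 1310 = 7688 km. Period T = 2π√(a³/μ) = 2π√(7688³/398600) = 6708.6 s = 111.81 min.
Node shift per orbit = (6708.6/86166) × 360° = 28.03°.
Equatorial spacing = 28.03 × 111.3 km/° = 3120 km.
At 19° latitude, spacing = 3120 × cos(19°) = 2950 km.

2950 km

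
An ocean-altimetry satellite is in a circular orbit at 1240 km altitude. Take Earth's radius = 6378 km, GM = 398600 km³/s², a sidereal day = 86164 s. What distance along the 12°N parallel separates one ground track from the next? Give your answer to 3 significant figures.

Semi-major axis a = 6378 + 1240 = 7618 km. Period T = 2π√(a³/μ) = 2π√(7618³/398600) = 6617.2 s = 110.29 min.
Node shift per orbit = (6617.2/86164) × 360° = 27.65°.
Equatorial spacing = 27.65 × 111.3 km/° = 3078 km.
At 12° latitude, spacing = 3078 × cos(12°) = 3010 km.

3010 km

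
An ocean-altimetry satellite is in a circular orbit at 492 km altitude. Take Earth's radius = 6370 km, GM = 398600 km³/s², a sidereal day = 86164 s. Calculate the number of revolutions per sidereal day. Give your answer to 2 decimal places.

15.23

Semi-major axis a = 6370 + 492 = 6862 km. Period T = 2π√(a³/μ) = 2π√(6862³/398600) = 5657.0 s = 94.28 min.
Orbits per sidereal day = 86164 / 5657.0 = 15.231.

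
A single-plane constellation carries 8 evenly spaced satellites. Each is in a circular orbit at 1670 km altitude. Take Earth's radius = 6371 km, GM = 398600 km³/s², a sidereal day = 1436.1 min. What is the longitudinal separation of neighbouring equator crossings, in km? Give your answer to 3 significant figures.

Semi-major axis a = 6371 + 1670 = 8041 km. Period T = 2π√(a³/μ) = 2π√(8041³/398600) = 7175.9 s = 119.60 min.
Single-satellite node shift = (7175.9/86166) × 360° = 29.98°.
With 8 satellites evenly phased, successive equator crossings are 29.98/8 = 3.748° apart.
That is 3.748 × 111.2 = 417 km at the equator.

417 km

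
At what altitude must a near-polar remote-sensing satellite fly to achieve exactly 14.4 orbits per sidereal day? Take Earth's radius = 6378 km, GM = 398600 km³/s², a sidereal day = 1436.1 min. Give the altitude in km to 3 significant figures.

Required period T = 86166 / 14.4 = 5983.8 s.
From T = 2π√(a³/μ): a = (μ T²/4π²)^(1/3) = (398600 × 5983.8² / 4π²)^(1/3) = 7124 km.
Altitude h = a − R = 7124 − 6378 = 746 km.

746 km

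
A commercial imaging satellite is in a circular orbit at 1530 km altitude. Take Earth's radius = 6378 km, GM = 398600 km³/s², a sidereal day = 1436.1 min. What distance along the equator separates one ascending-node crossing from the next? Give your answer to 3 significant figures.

3250 km

Semi-major axis a = 6378 + 1530 = 7908 km. Period T = 2π√(a³/μ) = 2π√(7908³/398600) = 6998.6 s = 116.64 min.
During one orbit Earth rotates (6998.6 / 86166) × 360° = 29.24°.
At the equator that is 29.24° × (2π·6378/360) km/° = 29.24 × 111.3 = 3255 km.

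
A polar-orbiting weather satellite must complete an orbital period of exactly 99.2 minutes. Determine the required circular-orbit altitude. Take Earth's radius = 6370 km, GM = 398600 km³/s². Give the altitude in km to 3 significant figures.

729 km

T = 99.2 min = 5952.0 s.
From T = 2π√(a³/μ): a = (μ T²/4π²)^(1/3) = (398600 × 5952.0² / 4π²)^(1/3) = 7099 km.
Altitude h = a − R = 7099 − 6370 = 729 km.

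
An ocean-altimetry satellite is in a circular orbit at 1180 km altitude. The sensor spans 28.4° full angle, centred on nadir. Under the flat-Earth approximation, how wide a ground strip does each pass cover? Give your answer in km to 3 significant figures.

597 km

Half-angle = 28.4°/2 = 14.2°.
Swath width ≈ 2h·tan(θ/2) = 2 × 1180 × tan(14.2°) = 597.2 km.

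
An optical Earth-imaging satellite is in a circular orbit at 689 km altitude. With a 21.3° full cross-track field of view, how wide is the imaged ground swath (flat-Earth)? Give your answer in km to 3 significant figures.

259 km

Half-angle = 21.3°/2 = 10.65°.
Swath width ≈ 2h·tan(θ/2) = 2 × 689 × tan(10.65°) = 259.1 km.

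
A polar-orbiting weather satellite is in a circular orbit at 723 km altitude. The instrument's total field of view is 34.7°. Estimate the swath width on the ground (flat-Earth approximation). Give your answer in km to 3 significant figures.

Half-angle = 34.7°/2 = 17.35°.
Swath width ≈ 2h·tan(θ/2) = 2 × 723 × tan(17.35°) = 451.8 km.

452 km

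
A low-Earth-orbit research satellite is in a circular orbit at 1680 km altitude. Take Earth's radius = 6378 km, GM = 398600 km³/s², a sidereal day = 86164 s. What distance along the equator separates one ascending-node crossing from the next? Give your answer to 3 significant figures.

Semi-major axis a = 6378 + 1680 = 8058 km. Period T = 2π√(a³/μ) = 2π√(8058³/398600) = 7198.7 s = 119.98 min.
During one orbit Earth rotates (7198.7 / 86164) × 360° = 30.08°.
At the equator that is 30.08° × (2π·6378/360) km/° = 30.08 × 111.3 = 3348 km.

3350 km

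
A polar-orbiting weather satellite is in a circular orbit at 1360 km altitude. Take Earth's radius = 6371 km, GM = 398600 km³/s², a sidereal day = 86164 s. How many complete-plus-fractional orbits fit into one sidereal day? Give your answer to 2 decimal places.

12.74

Semi-major axis a = 6371 + 1360 = 7731 km. Period T = 2π√(a³/μ) = 2π√(7731³/398600) = 6765.0 s = 112.75 min.
Orbits per sidereal day = 86164 / 6765.0 = 12.737.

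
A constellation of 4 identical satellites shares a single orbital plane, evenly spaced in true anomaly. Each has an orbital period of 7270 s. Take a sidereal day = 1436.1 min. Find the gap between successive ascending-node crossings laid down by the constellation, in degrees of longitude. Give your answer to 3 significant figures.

Single-satellite node shift = (7270.0/86166) × 360° = 30.37°.
With 4 satellites evenly phased, successive equator crossings are 30.37/4 = 7.593° apart.

7.59°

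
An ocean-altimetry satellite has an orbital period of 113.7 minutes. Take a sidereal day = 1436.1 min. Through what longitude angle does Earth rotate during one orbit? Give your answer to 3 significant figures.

T = 113.7 min = 6822.0 s.
During one orbit Earth rotates (6822.0 / 86166) × 360° = 28.50°.

28.5°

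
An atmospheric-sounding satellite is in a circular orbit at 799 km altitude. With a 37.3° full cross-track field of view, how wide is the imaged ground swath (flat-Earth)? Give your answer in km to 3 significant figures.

Half-angle = 37.3°/2 = 18.65°.
Swath width ≈ 2h·tan(θ/2) = 2 × 799 × tan(18.65°) = 539.3 km.

539 km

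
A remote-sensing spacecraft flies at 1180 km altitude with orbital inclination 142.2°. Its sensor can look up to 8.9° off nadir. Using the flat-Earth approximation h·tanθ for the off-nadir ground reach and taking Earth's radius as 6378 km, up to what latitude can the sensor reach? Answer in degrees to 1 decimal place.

39.5°

Retrograde orbit: the ground track reaches ±(180° − i) = ±(180 − 142.2) = ±37.8°.
Sensor half-swath on the ground ≈ 1180·tan(8.9°) = 185 km = 1.66° of latitude.
Maximum observable latitude ≈ 37.8 + 1.66 = 39.5°.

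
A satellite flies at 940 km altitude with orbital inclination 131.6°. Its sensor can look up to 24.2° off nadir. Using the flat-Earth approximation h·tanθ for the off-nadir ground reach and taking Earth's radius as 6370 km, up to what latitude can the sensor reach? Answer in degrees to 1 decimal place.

52.2°

Retrograde orbit: the ground track reaches ±(180° − i) = ±(180 − 131.6) = ±48.4°.
Sensor half-swath on the ground ≈ 940·tan(24.2°) = 422 km = 3.80° of latitude.
Maximum observable latitude ≈ 48.4 + 3.80 = 52.2°.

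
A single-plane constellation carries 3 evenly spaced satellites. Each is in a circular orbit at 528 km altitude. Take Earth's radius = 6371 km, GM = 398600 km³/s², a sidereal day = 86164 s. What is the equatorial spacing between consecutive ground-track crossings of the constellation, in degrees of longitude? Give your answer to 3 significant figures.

Semi-major axis a = 6371 + 528 = 6899 km. Period T = 2π√(a³/μ) = 2π√(6899³/398600) = 5702.8 s = 95.05 min.
Single-satellite node shift = (5702.8/86164) × 360° = 23.83°.
With 3 satellites evenly phased, successive equator crossings are 23.83/3 = 7.942° apart.

7.94°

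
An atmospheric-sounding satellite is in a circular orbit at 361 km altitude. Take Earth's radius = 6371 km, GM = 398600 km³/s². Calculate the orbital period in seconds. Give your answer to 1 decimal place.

Semi-major axis a = 6371 + 361 = 6732 km. Period T = 2π√(a³/μ) = 2π√(6732³/398600) = 5497.0 s = 91.62 min.

5497.0 seconds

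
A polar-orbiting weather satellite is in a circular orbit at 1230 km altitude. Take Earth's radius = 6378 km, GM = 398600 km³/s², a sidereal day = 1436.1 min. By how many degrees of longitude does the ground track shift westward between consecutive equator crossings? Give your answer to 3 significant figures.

27.6°

Semi-major axis a = 6378 + 1230 = 7608 km. Period T = 2π√(a³/μ) = 2π√(7608³/398600) = 6604.2 s = 110.07 min.
During one orbit Earth rotates (6604.2 / 86166) × 360° = 27.59°.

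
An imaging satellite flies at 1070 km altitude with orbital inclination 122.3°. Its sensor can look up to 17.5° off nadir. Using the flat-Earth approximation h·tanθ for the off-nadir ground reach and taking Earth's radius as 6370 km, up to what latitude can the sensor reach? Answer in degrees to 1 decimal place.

Retrograde orbit: the ground track reaches ±(180° − i) = ±(180 − 122.3) = ±57.7°.
Sensor half-swath on the ground ≈ 1070·tan(17.5°) = 337 km = 3.03° of latitude.
Maximum observable latitude ≈ 57.7 + 3.03 = 60.7°.

60.7°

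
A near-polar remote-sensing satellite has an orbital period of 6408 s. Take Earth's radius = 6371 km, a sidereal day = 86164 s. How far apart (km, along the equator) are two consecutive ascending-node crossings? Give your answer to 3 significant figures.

During one orbit Earth rotates (6408.0 / 86164) × 360° = 26.77°.
At the equator that is 26.77° × (2π·6371/360) km/° = 26.77 × 111.2 = 2977 km.

2980 km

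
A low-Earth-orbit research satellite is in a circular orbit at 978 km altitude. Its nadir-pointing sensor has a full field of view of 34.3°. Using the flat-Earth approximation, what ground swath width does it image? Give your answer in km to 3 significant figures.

604 km

Half-angle = 34.3°/2 = 17.15°.
Swath width ≈ 2h·tan(θ/2) = 2 × 978 × tan(17.15°) = 603.6 km.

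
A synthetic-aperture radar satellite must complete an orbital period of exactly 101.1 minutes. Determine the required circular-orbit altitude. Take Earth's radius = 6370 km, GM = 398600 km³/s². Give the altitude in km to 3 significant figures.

T = 101.1 min = 6066.0 s.
From T = 2π√(a³/μ): a = (μ T²/4π²)^(1/3) = (398600 × 6066.0² / 4π²)^(1/3) = 7189 km.
Altitude h = a − R = 7189 − 6370 = 819 km.

819 km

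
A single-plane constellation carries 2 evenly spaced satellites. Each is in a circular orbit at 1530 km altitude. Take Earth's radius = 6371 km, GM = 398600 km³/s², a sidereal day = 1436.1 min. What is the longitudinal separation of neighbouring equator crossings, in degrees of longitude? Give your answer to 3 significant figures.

14.6°

Semi-major axis a = 6371 + 1530 = 7901 km. Period T = 2π√(a³/μ) = 2π√(7901³/398600) = 6989.3 s = 116.49 min.
Single-satellite node shift = (6989.3/86166) × 360° = 29.20°.
With 2 satellites evenly phased, successive equator crossings are 29.20/2 = 14.601° apart.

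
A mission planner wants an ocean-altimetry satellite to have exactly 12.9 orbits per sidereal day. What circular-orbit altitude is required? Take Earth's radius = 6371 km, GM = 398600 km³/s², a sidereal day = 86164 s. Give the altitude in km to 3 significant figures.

Required period T = 86164 / 12.9 = 6679.4 s.
From T = 2π√(a³/μ): a = (μ T²/4π²)^(1/3) = (398600 × 6679.4² / 4π²)^(1/3) = 7666 km.
Altitude h = a − R = 7666 − 6371 = 1295 km.

1290 km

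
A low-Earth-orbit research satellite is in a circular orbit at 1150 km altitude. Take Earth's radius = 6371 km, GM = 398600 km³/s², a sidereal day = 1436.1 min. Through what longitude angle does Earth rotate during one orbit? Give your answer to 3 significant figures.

27.1°

Semi-major axis a = 6371 + 1150 = 7521 km. Period T = 2π√(a³/μ) = 2π√(7521³/398600) = 6491.2 s = 108.19 min.
During one orbit Earth rotates (6491.2 / 86166) × 360° = 27.12°.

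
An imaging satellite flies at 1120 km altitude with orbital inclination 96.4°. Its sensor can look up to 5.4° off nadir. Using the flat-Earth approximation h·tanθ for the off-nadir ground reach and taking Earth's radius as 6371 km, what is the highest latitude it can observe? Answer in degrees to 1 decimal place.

84.6°

Retrograde orbit: the ground track reaches ±(180° − i) = ±(180 − 96.4) = ±83.6°.
Sensor half-swath on the ground ≈ 1120·tan(5.4°) = 106 km = 0.95° of latitude.
Maximum observable latitude ≈ 83.6 + 0.95 = 84.6°.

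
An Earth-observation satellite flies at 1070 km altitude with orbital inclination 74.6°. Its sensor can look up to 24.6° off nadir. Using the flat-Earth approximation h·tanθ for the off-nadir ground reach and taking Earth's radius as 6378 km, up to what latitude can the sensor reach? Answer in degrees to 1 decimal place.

For a prograde orbit the ground track reaches latitude ±i = ±74.6°.
Sensor half-swath on the ground ≈ 1070·tan(24.6°) = 490 km = 4.40° of latitude.
Maximum observable latitude ≈ 74.6 + 4.40 = 79.0°.

79.0°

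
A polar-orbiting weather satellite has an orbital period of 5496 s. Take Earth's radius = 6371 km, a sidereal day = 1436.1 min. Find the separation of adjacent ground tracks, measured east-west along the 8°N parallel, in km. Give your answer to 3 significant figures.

2530 km

Node shift per orbit = (5496.0/86166) × 360° = 22.96°.
Equatorial spacing = 22.96 × 111.2 km/° = 2553 km.
At 8° latitude, spacing = 2553 × cos(8°) = 2528 km.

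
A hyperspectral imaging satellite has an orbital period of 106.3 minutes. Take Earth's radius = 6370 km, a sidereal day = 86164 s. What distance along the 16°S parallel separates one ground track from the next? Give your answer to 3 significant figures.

T = 106.3 min = 6378.0 s.
Node shift per orbit = (6378.0/86164) × 360° = 26.65°.
Equatorial spacing = 26.65 × 111.2 km/° = 2963 km.
At 16° latitude, spacing = 2963 × cos(16°) = 2848 km.

2850 km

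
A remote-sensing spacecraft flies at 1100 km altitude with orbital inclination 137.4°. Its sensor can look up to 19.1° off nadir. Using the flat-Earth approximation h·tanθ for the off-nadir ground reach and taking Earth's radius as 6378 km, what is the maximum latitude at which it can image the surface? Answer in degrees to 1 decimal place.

Retrograde orbit: the ground track reaches ±(180° − i) = ±(180 − 137.4) = ±42.6°.
Sensor half-swath on the ground ≈ 1100·tan(19.1°) = 381 km = 3.42° of latitude.
Maximum observable latitude ≈ 42.6 + 3.42 = 46.0°.

46.0°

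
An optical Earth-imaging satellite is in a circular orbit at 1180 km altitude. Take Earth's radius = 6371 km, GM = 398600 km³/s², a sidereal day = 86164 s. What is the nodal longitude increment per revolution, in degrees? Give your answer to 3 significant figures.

Semi-major axis a = 6371 + 1180 = 7551 km. Period T = 2π√(a³/μ) = 2π√(7551³/398600) = 6530.1 s = 108.83 min.
During one orbit Earth rotates (6530.1 / 86164) × 360° = 27.28°.

27.3°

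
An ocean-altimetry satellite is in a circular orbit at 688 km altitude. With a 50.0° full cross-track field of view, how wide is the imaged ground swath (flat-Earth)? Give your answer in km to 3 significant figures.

642 km

Half-angle = 50.0°/2 = 25°.
Swath width ≈ 2h·tan(θ/2) = 2 × 688 × tan(25°) = 641.6 km.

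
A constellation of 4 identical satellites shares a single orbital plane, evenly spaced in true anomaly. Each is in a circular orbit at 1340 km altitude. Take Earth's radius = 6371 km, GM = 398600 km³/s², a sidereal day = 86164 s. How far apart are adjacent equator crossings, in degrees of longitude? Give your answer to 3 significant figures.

Semi-major axis a = 6371 + 1340 = 7711 km. Period T = 2π√(a³/μ) = 2π√(7711³/398600) = 6738.7 s = 112.31 min.
Single-satellite node shift = (6738.7/86164) × 360° = 28.15°.
With 4 satellites evenly phased, successive equator crossings are 28.15/4 = 7.039° apart.

7.04°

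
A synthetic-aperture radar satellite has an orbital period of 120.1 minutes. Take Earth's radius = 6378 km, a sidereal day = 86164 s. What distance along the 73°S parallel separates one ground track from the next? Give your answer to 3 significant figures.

T = 120.1 min = 7206.0 s.
Node shift per orbit = (7206.0/86164) × 360° = 30.11°.
Equatorial spacing = 30.11 × 111.3 km/° = 3351 km.
At 73° latitude, spacing = 3351 × cos(73°) = 980 km.

980 km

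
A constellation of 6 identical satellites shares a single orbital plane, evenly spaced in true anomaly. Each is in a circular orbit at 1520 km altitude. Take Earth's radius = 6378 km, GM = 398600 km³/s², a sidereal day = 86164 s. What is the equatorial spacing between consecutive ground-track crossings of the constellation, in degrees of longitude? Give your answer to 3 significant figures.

Semi-major axis a = 6378 + 1520 = 7898 km. Period T = 2π√(a³/μ) = 2π√(7898³/398600) = 6985.3 s = 116.42 min.
Single-satellite node shift = (6985.3/86164) × 360° = 29.19°.
With 6 satellites evenly phased, successive equator crossings are 29.19/6 = 4.864° apart.

4.86°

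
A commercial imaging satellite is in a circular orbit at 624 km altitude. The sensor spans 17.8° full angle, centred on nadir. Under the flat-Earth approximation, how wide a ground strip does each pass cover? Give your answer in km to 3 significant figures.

195 km

Half-angle = 17.8°/2 = 8.9°.
Swath width ≈ 2h·tan(θ/2) = 2 × 624 × tan(8.9°) = 195.4 km.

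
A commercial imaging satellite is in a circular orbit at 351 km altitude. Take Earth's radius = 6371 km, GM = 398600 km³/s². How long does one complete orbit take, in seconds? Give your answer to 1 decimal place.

Semi-major axis a = 6371 + 351 = 6722 km. Period T = 2π√(a³/μ) = 2π√(6722³/398600) = 5484.8 s = 91.41 min.

5484.8 seconds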